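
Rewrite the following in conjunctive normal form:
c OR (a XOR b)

(c OR a OR b) AND (c OR NOT a OR NOT b)

c OR (a XOR b)
= c OR ((a OR b) AND NOT (a AND b))   — expand XOR
= c OR ((a OR b) AND (NOT a OR NOT b))   — De Morgan
= (c OR a OR b) AND (c OR NOT a OR NOT b)   — distribute OR over AND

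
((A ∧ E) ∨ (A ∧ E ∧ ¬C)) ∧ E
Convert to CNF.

((A ∧ E) ∨ (A ∧ E ∧ ¬C)) ∧ E
= (A ∨ A) ∧ (A ∨ E) ∧ (A ∨ ¬C) ∧ (E ∨ A) ∧ (E ∨ E) ∧ (E ∨ ¬C) ∧ E   [distribute ∨ over ∧]
= A ∧ E   [simplify]

A ∧ E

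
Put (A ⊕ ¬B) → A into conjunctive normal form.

(A ⊕ ¬B) → A
≡ ¬(A ⊕ ¬B) ∨ A   — eliminate →
≡ ¬((A ∨ ¬B) ∧ ¬(A ∧ ¬B)) ∨ A   — expand ⊕
≡ ¬(A ∨ ¬B) ∨ ¬¬(A ∧ ¬B) ∨ A   — De Morgan
≡ (¬A ∧ ¬¬B) ∨ ¬¬(A ∧ ¬B) ∨ A   — De Morgan
≡ (¬A ∧ B) ∨ ¬¬(A ∧ ¬B) ∨ A   — double negation
≡ (¬A ∧ B) ∨ (A ∧ ¬B) ∨ A   — double negation
≡ (¬A ∨ A ∨ A) ∧ (¬A ∨ ¬B ∨ A) ∧ (B ∨ A ∨ A) ∧ (B ∨ ¬B ∨ A)   — distribute ∨ over ∧
≡ B ∨ A   — simplify

B ∨ A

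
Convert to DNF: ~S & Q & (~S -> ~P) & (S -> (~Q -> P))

~S & Q & (~S -> ~P) & (S -> (~Q -> P))
⇔ ~S & Q & (~~S | ~P) & (S -> (~Q -> P))   (eliminate ->)
⇔ ~S & Q & (~~S | ~P) & (~S | (~Q -> P))   (eliminate ->)
⇔ ~S & Q & (~~S | ~P) & (~S | ~~Q | P)   (eliminate ->)
⇔ ~S & Q & (S | ~P) & (~S | ~~Q | P)   (double negation)
⇔ ~S & Q & (S | ~P) & (~S | Q | P)   (double negation)
⇔ (~S & Q & S & ~S) | (~S & Q & S & Q) | (~S & Q & S & P) | (~S & Q & ~P & ~S) | (~S & Q & ~P & Q) | (~S & Q & ~P & P)   (distribute & over |)
⇔ ~S & Q & ~P   (simplify)

~S & Q & ~P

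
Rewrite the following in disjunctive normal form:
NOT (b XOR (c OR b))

NOT (b XOR (c OR b))
≡ NOT ((b AND NOT (c OR b)) OR (NOT b AND (c OR b)))   [expand XOR]
≡ NOT (b AND NOT (c OR b)) AND NOT (NOT b AND (c OR b))   [De Morgan]
≡ (NOT b OR NOT NOT (c OR b)) AND NOT (NOT b AND (c OR b))   [De Morgan]
≡ (NOT b OR c OR b) AND NOT (NOT b AND (c OR b))   [double negation]
≡ (NOT b OR c OR b) AND (NOT NOT b OR NOT (c OR b))   [De Morgan]
≡ (NOT b OR c OR b) AND (b OR NOT (c OR b))   [double negation]
≡ (NOT b OR c OR b) AND (b OR (NOT c AND NOT b))   [De Morgan]
≡ (NOT b AND b) OR (NOT b AND NOT c AND NOT b) OR (c AND b) OR (c AND NOT c AND NOT b) OR (b AND b) OR (b AND NOT c AND NOT b)   [distribute AND over OR]
≡ (NOT b AND NOT c) OR b   [simplify]

(NOT b AND NOT c) OR b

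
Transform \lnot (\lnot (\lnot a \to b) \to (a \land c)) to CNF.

\lnot a \land \lnot b

\lnot (\lnot (\lnot a \to b) \to (a \land c))
≡ \lnot (\lnot \lnot (\lnot a \to b) \lor (a \land c))   — eliminate \to
≡ \lnot (\lnot \lnot (\lnot \lnot a \lor b) \lor (a \land c))   — eliminate \to
≡ \lnot \lnot \lnot (\lnot \lnot a \lor b) \land \lnot (a \land c)   — De Morgan
≡ \lnot (\lnot \lnot a \lor b) \land \lnot (a \land c)   — double negation
≡ \lnot \lnot \lnot a \land \lnot b \land \lnot (a \land c)   — De Morgan
≡ \lnot a \land \lnot b \land \lnot (a \land c)   — double negation
≡ \lnot a \land \lnot b \land (\lnot a \lor \lnot c)   — De Morgan
≡ \lnot a \land \lnot b   — simplify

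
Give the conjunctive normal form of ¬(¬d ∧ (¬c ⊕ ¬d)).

¬(¬d ∧ (¬c ⊕ ¬d))
≡ ¬(¬d ∧ (¬c ∨ ¬d) ∧ ¬(¬c ∧ ¬d))   (expand ⊕)
≡ ¬¬d ∨ ¬(¬c ∨ ¬d) ∨ ¬¬(¬c ∧ ¬d)   (De Morgan)
≡ d ∨ ¬(¬c ∨ ¬d) ∨ ¬¬(¬c ∧ ¬d)   (double negation)
≡ d ∨ (¬¬c ∧ ¬¬d) ∨ ¬¬(¬c ∧ ¬d)   (De Morgan)
≡ d ∨ (c ∧ ¬¬d) ∨ ¬¬(¬c ∧ ¬d)   (double negation)
≡ d ∨ (c ∧ d) ∨ ¬¬(¬c ∧ ¬d)   (double negation)
≡ d ∨ (c ∧ d) ∨ (¬c ∧ ¬d)   (double negation)
≡ (d ∨ c ∨ ¬c) ∧ (d ∨ c ∨ ¬d) ∧ (d ∨ d ∨ ¬c) ∧ (d ∨ d ∨ ¬d)   (distribute ∨ over ∧)
≡ d ∨ ¬c   (simplify)

d ∨ ¬c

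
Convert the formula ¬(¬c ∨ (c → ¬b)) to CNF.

c ∧ b

¬(¬c ∨ (c → ¬b))
= ¬(¬c ∨ ¬c ∨ ¬b)   (eliminate →)
= ¬¬c ∧ ¬¬c ∧ ¬¬b   (De Morgan)
= c ∧ ¬¬c ∧ ¬¬b   (double negation)
= c ∧ c ∧ ¬¬b   (double negation)
= c ∧ c ∧ b   (double negation)
= c ∧ b   (simplify)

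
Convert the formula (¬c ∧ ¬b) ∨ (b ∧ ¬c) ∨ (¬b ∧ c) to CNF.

¬c ∨ ¬b

(¬c ∧ ¬b) ∨ (b ∧ ¬c) ∨ (¬b ∧ c)
≡ (¬c ∨ b ∨ ¬b) ∧ (¬c ∨ b ∨ c) ∧ (¬c ∨ ¬c ∨ ¬b) ∧ (¬c ∨ ¬c ∨ c) ∧ (¬b ∨ b ∨ ¬b) ∧ (¬b ∨ b ∨ c) ∧ (¬b ∨ ¬c ∨ ¬b) ∧ (¬b ∨ ¬c ∨ c)   (distribute ∨ over ∧)
≡ ¬c ∨ ¬b   (simplify)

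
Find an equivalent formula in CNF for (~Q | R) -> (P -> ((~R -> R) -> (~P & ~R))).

(~Q | R) -> (P -> ((~R -> R) -> (~P & ~R)))
= ~(~Q | R) | (P -> ((~R -> R) -> (~P & ~R)))   [eliminate ->]
= ~(~Q | R) | ~P | ((~R -> R) -> (~P & ~R))   [eliminate ->]
= ~(~Q | R) | ~P | ~(~R -> R) | (~P & ~R)   [eliminate ->]
= ~(~Q | R) | ~P | ~(~~R | R) | (~P & ~R)   [eliminate ->]
= (~~Q & ~R) | ~P | ~(~~R | R) | (~P & ~R)   [De Morgan]
= (Q & ~R) | ~P | ~(~~R | R) | (~P & ~R)   [double negation]
= (Q & ~R) | ~P | (~~~R & ~R) | (~P & ~R)   [De Morgan]
= (Q & ~R) | ~P | (~R & ~R) | (~P & ~R)   [double negation]
= (Q | ~P | ~R | ~P) & (Q | ~P | ~R | ~R) & (Q | ~P | ~R | ~P) & (Q | ~P | ~R | ~R) & (~R | ~P | ~R | ~P) & (~R | ~P | ~R | ~R) & (~R | ~P | ~R | ~P) & (~R | ~P | ~R | ~R)   [distribute | over &]
= ~R | ~P   [simplify]

~R | ~P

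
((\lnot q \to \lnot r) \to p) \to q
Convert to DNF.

((\lnot q \to \lnot r) \to p) \to q
= \lnot ((\lnot q \to \lnot r) \to p) \lor q   (eliminate \to)
= \lnot (\lnot (\lnot q \to \lnot r) \lor p) \lor q   (eliminate \to)
= \lnot (\lnot (\lnot \lnot q \lor \lnot r) \lor p) \lor q   (eliminate \to)
= (\lnot \lnot (\lnot \lnot q \lor \lnot r) \land \lnot p) \lor q   (De Morgan)
= ((\lnot \lnot q \lor \lnot r) \land \lnot p) \lor q   (double negation)
= ((q \lor \lnot r) \land \lnot p) \lor q   (double negation)
= (q \land \lnot p) \lor (\lnot r \land \lnot p) \lor q   (distribute \land over \lor)
= (\lnot r \land \lnot p) \lor q   (simplify)

(\lnot r \land \lnot p) \lor q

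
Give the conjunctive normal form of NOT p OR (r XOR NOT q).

NOT p OR (r XOR NOT q)
≡ NOT p OR ((r OR NOT q) AND NOT (r AND NOT q))   [expand XOR]
≡ NOT p OR ((r OR NOT q) AND (NOT r OR NOT NOT q))   [De Morgan]
≡ NOT p OR ((r OR NOT q) AND (NOT r OR q))   [double negation]
≡ (NOT p OR r OR NOT q) AND (NOT p OR NOT r OR q)   [distribute OR over AND]

(NOT p OR r OR NOT q) AND (NOT p OR NOT r OR q)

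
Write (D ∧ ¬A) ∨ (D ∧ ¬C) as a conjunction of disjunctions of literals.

D ∧ (¬A ∨ ¬C)

(D ∧ ¬A) ∨ (D ∧ ¬C)
⇔ (D ∨ D) ∧ (D ∨ ¬C) ∧ (¬A ∨ D) ∧ (¬A ∨ ¬C)   [distribute ∨ over ∧]
⇔ D ∧ (¬A ∨ ¬C)   [simplify]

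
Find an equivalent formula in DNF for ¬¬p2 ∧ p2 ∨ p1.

¬¬p2 ∧ p2 ∨ p1
⇔ p2 ∧ p2 ∨ p1   [double negation]
⇔ p2 ∨ p1   [simplify]

p2 ∨ p1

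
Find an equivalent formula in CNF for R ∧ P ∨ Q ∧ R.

R ∧ P ∨ Q ∧ R
⇔ (R ∨ Q) ∧ (R ∨ R) ∧ (P ∨ Q) ∧ (P ∨ R)   — distribute ∨ over ∧
⇔ R ∧ (P ∨ Q)   — simplify

R ∧ (P ∨ Q)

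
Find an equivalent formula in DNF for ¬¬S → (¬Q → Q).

¬¬S → (¬Q → Q)
≡ ¬¬¬S ∨ (¬Q → Q)   [eliminate →]
≡ ¬¬¬S ∨ ¬¬Q ∨ Q   [eliminate →]
≡ ¬S ∨ ¬¬Q ∨ Q   [double negation]
≡ ¬S ∨ Q ∨ Q   [double negation]
≡ ¬S ∨ Q   [simplify]

¬S ∨ Q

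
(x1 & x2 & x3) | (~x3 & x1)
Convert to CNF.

(x1 & x2 & x3) | (~x3 & x1)
≡ (x1 | ~x3) & (x1 | x1) & (x2 | ~x3) & (x2 | x1) & (x3 | ~x3) & (x3 | x1)
≡ x1 & (x2 | ~x3)

x1 & (x2 | ~x3)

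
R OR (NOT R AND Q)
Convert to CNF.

R OR Q

R OR (NOT R AND Q)
≡ (R OR NOT R) AND (R OR Q)   [distribute OR over AND]
≡ R OR Q   [simplify]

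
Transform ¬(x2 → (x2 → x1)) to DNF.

¬(x2 → (x2 → x1))
⇔ ¬(¬x2 ∨ (x2 → x1))   (eliminate →)
⇔ ¬(¬x2 ∨ ¬x2 ∨ x1)   (eliminate →)
⇔ ¬¬x2 ∧ ¬¬x2 ∧ ¬x1   (De Morgan)
⇔ x2 ∧ ¬¬x2 ∧ ¬x1   (double negation)
⇔ x2 ∧ x2 ∧ ¬x1   (double negation)
⇔ x2 ∧ ¬x1   (simplify)

x2 ∧ ¬x1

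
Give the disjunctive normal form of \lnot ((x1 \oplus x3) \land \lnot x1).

(\lnot x1 \land \lnot x3) \lor x1

\lnot ((x1 \oplus x3) \land \lnot x1)
= \lnot (((x1 \land \lnot x3) \lor (\lnot x1 \land x3)) \land \lnot x1)   — expand \oplus
= \lnot ((x1 \land \lnot x3) \lor (\lnot x1 \land x3)) \lor \lnot \lnot x1   — De Morgan
= (\lnot (x1 \land \lnot x3) \land \lnot (\lnot x1 \land x3)) \lor \lnot \lnot x1   — De Morgan
= ((\lnot x1 \lor \lnot \lnot x3) \land \lnot (\lnot x1 \land x3)) \lor \lnot \lnot x1   — De Morgan
= ((\lnot x1 \lor x3) \land \lnot (\lnot x1 \land x3)) \lor \lnot \lnot x1   — double negation
= ((\lnot x1 \lor x3) \land (\lnot \lnot x1 \lor \lnot x3)) \lor \lnot \lnot x1   — De Morgan
= ((\lnot x1 \lor x3) \land (x1 \lor \lnot x3)) \lor \lnot \lnot x1   — double negation
= ((\lnot x1 \lor x3) \land (x1 \lor \lnot x3)) \lor x1   — double negation
= (\lnot x1 \land x1) \lor (\lnot x1 \land \lnot x3) \lor (x3 \land x1) \lor (x3 \land \lnot x3) \lor x1   — distribute \land over \lor
= (\lnot x1 \land \lnot x3) \lor x1   — simplify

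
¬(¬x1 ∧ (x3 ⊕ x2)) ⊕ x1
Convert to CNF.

(x1 ∨ ¬x3 ∨ x2) ∧ (x1 ∨ ¬x2 ∨ x3) ∧ ¬x1

¬(¬x1 ∧ (x3 ⊕ x2)) ⊕ x1
= (¬(¬x1 ∧ (x3 ⊕ x2)) ∨ x1) ∧ ¬(¬(¬x1 ∧ (x3 ⊕ x2)) ∧ x1)   [expand ⊕]
= (¬(¬x1 ∧ (x3 ∨ x2) ∧ ¬(x3 ∧ x2)) ∨ x1) ∧ ¬(¬(¬x1 ∧ (x3 ⊕ x2)) ∧ x1)   [expand ⊕]
= (¬(¬x1 ∧ (x3 ∨ x2) ∧ ¬(x3 ∧ x2)) ∨ x1) ∧ ¬(¬(¬x1 ∧ (x3 ∨ x2) ∧ ¬(x3 ∧ x2)) ∧ x1)   [expand ⊕]
= (¬¬x1 ∨ ¬(x3 ∨ x2) ∨ ¬¬(x3 ∧ x2) ∨ x1) ∧ ¬(¬(¬x1 ∧ (x3 ∨ x2) ∧ ¬(x3 ∧ x2)) ∧ x1)   [De Morgan]
= (x1 ∨ ¬(x3 ∨ x2) ∨ ¬¬(x3 ∧ x2) ∨ x1) ∧ ¬(¬(¬x1 ∧ (x3 ∨ x2) ∧ ¬(x3 ∧ x2)) ∧ x1)   [double negation]
= (x1 ∨ (¬x3 ∧ ¬x2) ∨ ¬¬(x3 ∧ x2) ∨ x1) ∧ ¬(¬(¬x1 ∧ (x3 ∨ x2) ∧ ¬(x3 ∧ x2)) ∧ x1)   [De Morgan]
= (x1 ∨ (¬x3 ∧ ¬x2) ∨ (x3 ∧ x2) ∨ x1) ∧ ¬(¬(¬x1 ∧ (x3 ∨ x2) ∧ ¬(x3 ∧ x2)) ∧ x1)   [double negation]
= (x1 ∨ (¬x3 ∧ ¬x2) ∨ (x3 ∧ x2) ∨ x1) ∧ (¬¬(¬x1 ∧ (x3 ∨ x2) ∧ ¬(x3 ∧ x2)) ∨ ¬x1)   [De Morgan]
= (x1 ∨ (¬x3 ∧ ¬x2) ∨ (x3 ∧ x2) ∨ x1) ∧ ((¬x1 ∧ (x3 ∨ x2) ∧ ¬(x3 ∧ x2)) ∨ ¬x1)   [double negation]
= (x1 ∨ (¬x3 ∧ ¬x2) ∨ (x3 ∧ x2) ∨ x1) ∧ ((¬x1 ∧ (x3 ∨ x2) ∧ (¬x3 ∨ ¬x2)) ∨ ¬x1)   [De Morgan]
= (x1 ∨ ¬x3 ∨ x3 ∨ x1) ∧ (x1 ∨ ¬x3 ∨ x2 ∨ x1) ∧ (x1 ∨ ¬x2 ∨ x3 ∨ x1) ∧ (x1 ∨ ¬x2 ∨ x2 ∨ x1) ∧ (¬x1 ∨ ¬x1) ∧ (x3 ∨ x2 ∨ ¬x1) ∧ (¬x3 ∨ ¬x2 ∨ ¬x1)   [distribute ∨ over ∧]
= (x1 ∨ ¬x3 ∨ x2) ∧ (x1 ∨ ¬x2 ∨ x3) ∧ ¬x1   [simplify]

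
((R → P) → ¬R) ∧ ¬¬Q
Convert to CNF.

(¬P ∨ ¬R) ∧ Q

((R → P) → ¬R) ∧ ¬¬Q
⇔ (¬(R → P) ∨ ¬R) ∧ ¬¬Q   — eliminate →
⇔ (¬(¬R ∨ P) ∨ ¬R) ∧ ¬¬Q   — eliminate →
⇔ ((¬¬R ∧ ¬P) ∨ ¬R) ∧ ¬¬Q   — De Morgan
⇔ ((R ∧ ¬P) ∨ ¬R) ∧ ¬¬Q   — double negation
⇔ ((R ∧ ¬P) ∨ ¬R) ∧ Q   — double negation
⇔ (R ∨ ¬R) ∧ (¬P ∨ ¬R) ∧ Q   — distribute ∨ over ∧
⇔ (¬P ∨ ¬R) ∧ Q   — simplify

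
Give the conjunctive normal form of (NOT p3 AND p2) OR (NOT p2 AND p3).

(NOT p3 AND p2) OR (NOT p2 AND p3)
≡ (NOT p3 OR NOT p2) AND (NOT p3 OR p3) AND (p2 OR NOT p2) AND (p2 OR p3)   — distribute OR over AND
≡ (NOT p3 OR NOT p2) AND (p2 OR p3)   — simplify

(NOT p3 OR NOT p2) AND (p2 OR p3)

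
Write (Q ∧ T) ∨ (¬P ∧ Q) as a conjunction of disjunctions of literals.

Q ∧ (T ∨ ¬P)

(Q ∧ T) ∨ (¬P ∧ Q)
≡ (Q ∨ ¬P) ∧ (Q ∨ Q) ∧ (T ∨ ¬P) ∧ (T ∨ Q)   [distribute ∨ over ∧]
≡ Q ∧ (T ∨ ¬P)   [simplify]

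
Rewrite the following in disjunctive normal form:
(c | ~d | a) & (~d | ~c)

(c | ~d | a) & (~d | ~c)
≡ (c & ~d) | (c & ~c) | (~d & ~d) | (~d & ~c) | (a & ~d) | (a & ~c)   — distribute & over |
≡ ~d | (a & ~c)   — simplify

~d | (a & ~c)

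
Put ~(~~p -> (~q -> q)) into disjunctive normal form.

p & ~q

~(~~p -> (~q -> q))
⇔ ~(~~~p | (~q -> q))   [eliminate ->]
⇔ ~(~~~p | ~~q | q)   [eliminate ->]
⇔ ~~~~p & ~~~q & ~q   [De Morgan]
⇔ ~~p & ~~~q & ~q   [double negation]
⇔ p & ~~~q & ~q   [double negation]
⇔ p & ~q & ~q   [double negation]
⇔ p & ~q   [simplify]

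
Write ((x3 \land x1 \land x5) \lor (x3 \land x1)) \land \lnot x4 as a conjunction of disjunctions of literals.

((x3 \land x1 \land x5) \lor (x3 \land x1)) \land \lnot x4
≡ (x3 \lor x3) \land (x3 \lor x1) \land (x1 \lor x3) \land (x1 \lor x1) \land (x5 \lor x3) \land (x5 \lor x1) \land \lnot x4   (distribute \lor over \land)
≡ x3 \land x1 \land \lnot x4   (simplify)

x3 \land x1 \land \lnot x4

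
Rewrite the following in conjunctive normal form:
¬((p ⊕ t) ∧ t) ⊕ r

¬((p ⊕ t) ∧ t) ⊕ r
≡ (¬((p ⊕ t) ∧ t) ∨ r) ∧ ¬(¬((p ⊕ t) ∧ t) ∧ r)   [expand ⊕]
≡ (¬((p ∨ t) ∧ ¬(p ∧ t) ∧ t) ∨ r) ∧ ¬(¬((p ⊕ t) ∧ t) ∧ r)   [expand ⊕]
≡ (¬((p ∨ t) ∧ ¬(p ∧ t) ∧ t) ∨ r) ∧ ¬(¬((p ∨ t) ∧ ¬(p ∧ t) ∧ t) ∧ r)   [expand ⊕]
≡ (¬(p ∨ t) ∨ ¬¬(p ∧ t) ∨ ¬t ∨ r) ∧ ¬(¬((p ∨ t) ∧ ¬(p ∧ t) ∧ t) ∧ r)   [De Morgan]
≡ ((¬p ∧ ¬t) ∨ ¬¬(p ∧ t) ∨ ¬t ∨ r) ∧ ¬(¬((p ∨ t) ∧ ¬(p ∧ t) ∧ t) ∧ r)   [De Morgan]
≡ ((¬p ∧ ¬t) ∨ (p ∧ t) ∨ ¬t ∨ r) ∧ ¬(¬((p ∨ t) ∧ ¬(p ∧ t) ∧ t) ∧ r)   [double negation]
≡ ((¬p ∧ ¬t) ∨ (p ∧ t) ∨ ¬t ∨ r) ∧ (¬¬((p ∨ t) ∧ ¬(p ∧ t) ∧ t) ∨ ¬r)   [De Morgan]
≡ ((¬p ∧ ¬t) ∨ (p ∧ t) ∨ ¬t ∨ r) ∧ (((p ∨ t) ∧ ¬(p ∧ t) ∧ t) ∨ ¬r)   [double negation]
≡ ((¬p ∧ ¬t) ∨ (p ∧ t) ∨ ¬t ∨ r) ∧ (((p ∨ t) ∧ (¬p ∨ ¬t) ∧ t) ∨ ¬r)   [De Morgan]
≡ (¬p ∨ p ∨ ¬t ∨ r) ∧ (¬p ∨ t ∨ ¬t ∨ r) ∧ (¬t ∨ p ∨ ¬t ∨ r) ∧ (¬t ∨ t ∨ ¬t ∨ r) ∧ (p ∨ t ∨ ¬r) ∧ (¬p ∨ ¬t ∨ ¬r) ∧ (t ∨ ¬r)   [distribute ∨ over ∧]
≡ (¬t ∨ p ∨ r) ∧ (¬p ∨ ¬t ∨ ¬r) ∧ (t ∨ ¬r)   [simplify]

(¬t ∨ p ∨ r) ∧ (¬p ∨ ¬t ∨ ¬r) ∧ (t ∨ ¬r)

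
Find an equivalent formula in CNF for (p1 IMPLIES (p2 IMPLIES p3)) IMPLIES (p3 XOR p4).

(p1 IMPLIES (p2 IMPLIES p3)) IMPLIES (p3 XOR p4)
= NOT (p1 IMPLIES (p2 IMPLIES p3)) OR (p3 XOR p4)   [eliminate IMPLIES]
= NOT (NOT p1 OR (p2 IMPLIES p3)) OR (p3 XOR p4)   [eliminate IMPLIES]
= NOT (NOT p1 OR NOT p2 OR p3) OR (p3 XOR p4)   [eliminate IMPLIES]
= NOT (NOT p1 OR NOT p2 OR p3) OR ((p3 OR p4) AND NOT (p3 AND p4))   [expand XOR]
= (NOT NOT p1 AND NOT NOT p2 AND NOT p3) OR ((p3 OR p4) AND NOT (p3 AND p4))   [De Morgan]
= (p1 AND NOT NOT p2 AND NOT p3) OR ((p3 OR p4) AND NOT (p3 AND p4))   [double negation]
= (p1 AND p2 AND NOT p3) OR ((p3 OR p4) AND NOT (p3 AND p4))   [double negation]
= (p1 AND p2 AND NOT p3) OR ((p3 OR p4) AND (NOT p3 OR NOT p4))   [De Morgan]
= (p1 OR p3 OR p4) AND (p1 OR NOT p3 OR NOT p4) AND (p2 OR p3 OR p4) AND (p2 OR NOT p3 OR NOT p4) AND (NOT p3 OR p3 OR p4) AND (NOT p3 OR NOT p3 OR NOT p4)   [distribute OR over AND]
= (p1 OR p3 OR p4) AND (p2 OR p3 OR p4) AND (NOT p3 OR NOT p4)   [simplify]

(p1 OR p3 OR p4) AND (p2 OR p3 OR p4) AND (NOT p3 OR NOT p4)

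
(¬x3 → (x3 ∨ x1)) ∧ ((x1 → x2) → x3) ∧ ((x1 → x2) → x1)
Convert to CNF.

(¬x2 ∨ x3) ∧ x1

(¬x3 → (x3 ∨ x1)) ∧ ((x1 → x2) → x3) ∧ ((x1 → x2) → x1)
= (¬¬x3 ∨ x3 ∨ x1) ∧ ((x1 → x2) → x3) ∧ ((x1 → x2) → x1)   [eliminate →]
= (¬¬x3 ∨ x3 ∨ x1) ∧ (¬(x1 → x2) ∨ x3) ∧ ((x1 → x2) → x1)   [eliminate →]
= (¬¬x3 ∨ x3 ∨ x1) ∧ (¬(¬x1 ∨ x2) ∨ x3) ∧ ((x1 → x2) → x1)   [eliminate →]
= (¬¬x3 ∨ x3 ∨ x1) ∧ (¬(¬x1 ∨ x2) ∨ x3) ∧ (¬(x1 → x2) ∨ x1)   [eliminate →]
= (¬¬x3 ∨ x3 ∨ x1) ∧ (¬(¬x1 ∨ x2) ∨ x3) ∧ (¬(¬x1 ∨ x2) ∨ x1)   [eliminate →]
= (x3 ∨ x3 ∨ x1) ∧ (¬(¬x1 ∨ x2) ∨ x3) ∧ (¬(¬x1 ∨ x2) ∨ x1)   [double negation]
= (x3 ∨ x3 ∨ x1) ∧ ((¬¬x1 ∧ ¬x2) ∨ x3) ∧ (¬(¬x1 ∨ x2) ∨ x1)   [De Morgan]
= (x3 ∨ x3 ∨ x1) ∧ ((x1 ∧ ¬x2) ∨ x3) ∧ (¬(¬x1 ∨ x2) ∨ x1)   [double negation]
= (x3 ∨ x3 ∨ x1) ∧ ((x1 ∧ ¬x2) ∨ x3) ∧ ((¬¬x1 ∧ ¬x2) ∨ x1)   [De Morgan]
= (x3 ∨ x3 ∨ x1) ∧ ((x1 ∧ ¬x2) ∨ x3) ∧ ((x1 ∧ ¬x2) ∨ x1)   [double negation]
= (x3 ∨ x3 ∨ x1) ∧ (x1 ∨ x3) ∧ (¬x2 ∨ x3) ∧ (x1 ∨ x1) ∧ (¬x2 ∨ x1)   [distribute ∨ over ∧]
= (¬x2 ∨ x3) ∧ x1   [simplify]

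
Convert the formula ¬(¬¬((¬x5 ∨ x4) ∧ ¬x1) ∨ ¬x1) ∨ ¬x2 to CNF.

¬(¬¬((¬x5 ∨ x4) ∧ ¬x1) ∨ ¬x1) ∨ ¬x2
= (¬¬¬((¬x5 ∨ x4) ∧ ¬x1) ∧ ¬¬x1) ∨ ¬x2   — De Morgan
= (¬((¬x5 ∨ x4) ∧ ¬x1) ∧ ¬¬x1) ∨ ¬x2   — double negation
= ((¬(¬x5 ∨ x4) ∨ ¬¬x1) ∧ ¬¬x1) ∨ ¬x2   — De Morgan
= (((¬¬x5 ∧ ¬x4) ∨ ¬¬x1) ∧ ¬¬x1) ∨ ¬x2   — De Morgan
= (((x5 ∧ ¬x4) ∨ ¬¬x1) ∧ ¬¬x1) ∨ ¬x2   — double negation
= (((x5 ∧ ¬x4) ∨ x1) ∧ ¬¬x1) ∨ ¬x2   — double negation
= (((x5 ∧ ¬x4) ∨ x1) ∧ x1) ∨ ¬x2   — double negation
= (x5 ∨ x1 ∨ ¬x2) ∧ (¬x4 ∨ x1 ∨ ¬x2) ∧ (x1 ∨ ¬x2)   — distribute ∨ over ∧
= x1 ∨ ¬x2   — simplify

x1 ∨ ¬x2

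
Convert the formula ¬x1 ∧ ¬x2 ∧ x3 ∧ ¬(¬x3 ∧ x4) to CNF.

¬x1 ∧ ¬x2 ∧ x3

¬x1 ∧ ¬x2 ∧ x3 ∧ ¬(¬x3 ∧ x4)
⇔ ¬x1 ∧ ¬x2 ∧ x3 ∧ (¬¬x3 ∨ ¬x4)   [De Morgan]
⇔ ¬x1 ∧ ¬x2 ∧ x3 ∧ (x3 ∨ ¬x4)   [double negation]
⇔ ¬x1 ∧ ¬x2 ∧ x3   [simplify]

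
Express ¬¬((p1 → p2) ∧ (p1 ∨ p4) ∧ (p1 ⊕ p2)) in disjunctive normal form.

¬¬((p1 → p2) ∧ (p1 ∨ p4) ∧ (p1 ⊕ p2))
= ¬¬((¬p1 ∨ p2) ∧ (p1 ∨ p4) ∧ (p1 ⊕ p2))   (eliminate →)
= ¬¬((¬p1 ∨ p2) ∧ (p1 ∨ p4) ∧ (p1 ∧ ¬p2 ∨ ¬p1 ∧ p2))   (expand ⊕)
= (¬p1 ∨ p2) ∧ (p1 ∨ p4) ∧ (p1 ∧ ¬p2 ∨ ¬p1 ∧ p2)   (double negation)
= ¬p1 ∧ p1 ∧ p1 ∧ ¬p2 ∨ ¬p1 ∧ p1 ∧ ¬p1 ∧ p2 ∨ ¬p1 ∧ p4 ∧ p1 ∧ ¬p2 ∨ ¬p1 ∧ p4 ∧ ¬p1 ∧ p2 ∨ p2 ∧ p1 ∧ p1 ∧ ¬p2 ∨ p2 ∧ p1 ∧ ¬p1 ∧ p2 ∨ p2 ∧ p4 ∧ p1 ∧ ¬p2 ∨ p2 ∧ p4 ∧ ¬p1 ∧ p2   (distribute ∧ over ∨)
= ¬p1 ∧ p4 ∧ p2   (simplify)

¬p1 ∧ p4 ∧ p2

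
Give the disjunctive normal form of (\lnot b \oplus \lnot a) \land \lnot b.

(\lnot b \oplus \lnot a) \land \lnot b
⇔ ((\lnot b \land \lnot \lnot a) \lor (\lnot \lnot b \land \lnot a)) \land \lnot b   [expand \oplus]
⇔ ((\lnot b \land a) \lor (\lnot \lnot b \land \lnot a)) \land \lnot b   [double negation]
⇔ ((\lnot b \land a) \lor (b \land \lnot a)) \land \lnot b   [double negation]
⇔ (\lnot b \land a \land \lnot b) \lor (b \land \lnot a \land \lnot b)   [distribute \land over \lor]
⇔ \lnot b \land a   [simplify]

\lnot b \land a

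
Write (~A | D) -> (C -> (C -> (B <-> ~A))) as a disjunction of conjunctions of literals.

(~A | D) -> (C -> (C -> (B <-> ~A)))
≡ ~(~A | D) | (C -> (C -> (B <-> ~A)))   — eliminate ->
≡ ~(~A | D) | ~C | (C -> (B <-> ~A))   — eliminate ->
≡ ~(~A | D) | ~C | ~C | (B <-> ~A)   — eliminate ->
≡ ~(~A | D) | ~C | ~C | ((B -> ~A) & (~A -> B))   — eliminate <->
≡ ~(~A | D) | ~C | ~C | ((~B | ~A) & (~A -> B))   — eliminate ->
≡ ~(~A | D) | ~C | ~C | ((~B | ~A) & (~~A | B))   — eliminate ->
≡ (~~A & ~D) | ~C | ~C | ((~B | ~A) & (~~A | B))   — De Morgan
≡ (A & ~D) | ~C | ~C | ((~B | ~A) & (~~A | B))   — double negation
≡ (A & ~D) | ~C | ~C | ((~B | ~A) & (A | B))   — double negation
≡ (A & ~D) | ~C | ~C | (~B & A) | (~B & B) | (~A & A) | (~A & B)   — distribute & over |
≡ (A & ~D) | ~C | (~B & A) | (~A & B)   — simplify

(A & ~D) | ~C | (~B & A) | (~A & B)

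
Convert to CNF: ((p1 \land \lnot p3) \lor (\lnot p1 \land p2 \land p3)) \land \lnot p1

(p1 \lor p2) \land (p1 \lor p3) \land (\lnot p3 \lor p2) \land \lnot p1

((p1 \land \lnot p3) \lor (\lnot p1 \land p2 \land p3)) \land \lnot p1
≡ (p1 \lor \lnot p1) \land (p1 \lor p2) \land (p1 \lor p3) \land (\lnot p3 \lor \lnot p1) \land (\lnot p3 \lor p2) \land (\lnot p3 \lor p3) \land \lnot p1   [distribute \lor over \land]
≡ (p1 \lor p2) \land (p1 \lor p3) \land (\lnot p3 \lor p2) \land \lnot p1   [simplify]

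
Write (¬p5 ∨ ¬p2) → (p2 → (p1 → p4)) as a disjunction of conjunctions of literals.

(¬p5 ∨ ¬p2) → (p2 → (p1 → p4))
≡ ¬(¬p5 ∨ ¬p2) ∨ (p2 → (p1 → p4))   — eliminate →
≡ ¬(¬p5 ∨ ¬p2) ∨ ¬p2 ∨ (p1 → p4)   — eliminate →
≡ ¬(¬p5 ∨ ¬p2) ∨ ¬p2 ∨ ¬p1 ∨ p4   — eliminate →
≡ (¬¬p5 ∧ ¬¬p2) ∨ ¬p2 ∨ ¬p1 ∨ p4   — De Morgan
≡ (p5 ∧ ¬¬p2) ∨ ¬p2 ∨ ¬p1 ∨ p4   — double negation
≡ (p5 ∧ p2) ∨ ¬p2 ∨ ¬p1 ∨ p4   — double negation

(p5 ∧ p2) ∨ ¬p2 ∨ ¬p1 ∨ p4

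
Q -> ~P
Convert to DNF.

Q -> ~P
≡ ~Q | ~P

~Q | ~P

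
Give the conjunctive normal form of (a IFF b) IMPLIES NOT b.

NOT b OR NOT a

(a IFF b) IMPLIES NOT b
≡ NOT (a IFF b) OR NOT b   (eliminate IMPLIES)
≡ NOT ((a IMPLIES b) AND (b IMPLIES a)) OR NOT b   (eliminate IFF)
≡ NOT ((NOT a OR b) AND (b IMPLIES a)) OR NOT b   (eliminate IMPLIES)
≡ NOT ((NOT a OR b) AND (NOT b OR a)) OR NOT b   (eliminate IMPLIES)
≡ NOT (NOT a OR b) OR NOT (NOT b OR a) OR NOT b   (De Morgan)
≡ (NOT NOT a AND NOT b) OR NOT (NOT b OR a) OR NOT b   (De Morgan)
≡ (a AND NOT b) OR NOT (NOT b OR a) OR NOT b   (double negation)
≡ (a AND NOT b) OR (NOT NOT b AND NOT a) OR NOT b   (De Morgan)
≡ (a AND NOT b) OR (b AND NOT a) OR NOT b   (double negation)
≡ (a OR b OR NOT b) AND (a OR NOT a OR NOT b) AND (NOT b OR b OR NOT b) AND (NOT b OR NOT a OR NOT b)   (distribute OR over AND)
≡ NOT b OR NOT a   (simplify)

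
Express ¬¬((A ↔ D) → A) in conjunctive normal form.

A ∨ D

¬¬((A ↔ D) → A)
= ¬¬(¬(A ↔ D) ∨ A)   (eliminate →)
= ¬¬(¬((A → D) ∧ (D → A)) ∨ A)   (eliminate ↔)
= ¬¬(¬((¬A ∨ D) ∧ (D → A)) ∨ A)   (eliminate →)
= ¬¬(¬((¬A ∨ D) ∧ (¬D ∨ A)) ∨ A)   (eliminate →)
= ¬((¬A ∨ D) ∧ (¬D ∨ A)) ∨ A   (double negation)
= ¬(¬A ∨ D) ∨ ¬(¬D ∨ A) ∨ A   (De Morgan)
= (¬¬A ∧ ¬D) ∨ ¬(¬D ∨ A) ∨ A   (De Morgan)
= (A ∧ ¬D) ∨ ¬(¬D ∨ A) ∨ A   (double negation)
= (A ∧ ¬D) ∨ (¬¬D ∧ ¬A) ∨ A   (De Morgan)
= (A ∧ ¬D) ∨ (D ∧ ¬A) ∨ A   (double negation)
= (A ∨ D ∨ A) ∧ (A ∨ ¬A ∨ A) ∧ (¬D ∨ D ∨ A) ∧ (¬D ∨ ¬A ∨ A)   (distribute ∨ over ∧)
= A ∨ D   (simplify)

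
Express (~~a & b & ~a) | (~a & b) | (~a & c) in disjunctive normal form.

(~a & b) | (~a & c)

(~~a & b & ~a) | (~a & b) | (~a & c)
= (a & b & ~a) | (~a & b) | (~a & c)   [double negation]
= (~a & b) | (~a & c)   [simplify]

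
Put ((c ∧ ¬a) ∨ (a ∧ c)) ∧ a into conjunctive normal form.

c ∧ a

((c ∧ ¬a) ∨ (a ∧ c)) ∧ a
≡ (c ∨ a) ∧ (c ∨ c) ∧ (¬a ∨ a) ∧ (¬a ∨ c) ∧ a   — distribute ∨ over ∧
≡ c ∧ a   — simplify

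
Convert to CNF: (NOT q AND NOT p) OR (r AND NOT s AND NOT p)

(NOT q OR r) AND (NOT q OR NOT s) AND NOT p

(NOT q AND NOT p) OR (r AND NOT s AND NOT p)
⇔ (NOT q OR r) AND (NOT q OR NOT s) AND (NOT q OR NOT p) AND (NOT p OR r) AND (NOT p OR NOT s) AND (NOT p OR NOT p)   — distribute OR over AND
⇔ (NOT q OR r) AND (NOT q OR NOT s) AND NOT p   — simplify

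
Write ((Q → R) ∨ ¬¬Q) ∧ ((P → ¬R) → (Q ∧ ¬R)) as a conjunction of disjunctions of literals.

((Q → R) ∨ ¬¬Q) ∧ ((P → ¬R) → (Q ∧ ¬R))
= (¬Q ∨ R ∨ ¬¬Q) ∧ ((P → ¬R) → (Q ∧ ¬R))
= (¬Q ∨ R ∨ ¬¬Q) ∧ (¬(P → ¬R) ∨ (Q ∧ ¬R))
= (¬Q ∨ R ∨ ¬¬Q) ∧ (¬(¬P ∨ ¬R) ∨ (Q ∧ ¬R))
= (¬Q ∨ R ∨ Q) ∧ (¬(¬P ∨ ¬R) ∨ (Q ∧ ¬R))
= (¬Q ∨ R ∨ Q) ∧ ((¬¬P ∧ ¬¬R) ∨ (Q ∧ ¬R))
= (¬Q ∨ R ∨ Q) ∧ ((P ∧ ¬¬R) ∨ (Q ∧ ¬R))
= (¬Q ∨ R ∨ Q) ∧ ((P ∧ R) ∨ (Q ∧ ¬R))
= (¬Q ∨ R ∨ Q) ∧ (P ∨ Q) ∧ (P ∨ ¬R) ∧ (R ∨ Q) ∧ (R ∨ ¬R)
= (P ∨ Q) ∧ (P ∨ ¬R) ∧ (R ∨ Q)

(P ∨ Q) ∧ (P ∨ ¬R) ∧ (R ∨ Q)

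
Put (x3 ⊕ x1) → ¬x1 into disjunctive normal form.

(x1 ∧ x3) ∨ ¬x1

(x3 ⊕ x1) → ¬x1
≡ ¬(x3 ⊕ x1) ∨ ¬x1
≡ ¬((x3 ∧ ¬x1) ∨ (¬x3 ∧ x1)) ∨ ¬x1
≡ (¬(x3 ∧ ¬x1) ∧ ¬(¬x3 ∧ x1)) ∨ ¬x1
≡ ((¬x3 ∨ ¬¬x1) ∧ ¬(¬x3 ∧ x1)) ∨ ¬x1
≡ ((¬x3 ∨ x1) ∧ ¬(¬x3 ∧ x1)) ∨ ¬x1
≡ ((¬x3 ∨ x1) ∧ (¬¬x3 ∨ ¬x1)) ∨ ¬x1
≡ ((¬x3 ∨ x1) ∧ (x3 ∨ ¬x1)) ∨ ¬x1
≡ (¬x3 ∧ x3) ∨ (¬x3 ∧ ¬x1) ∨ (x1 ∧ x3) ∨ (x1 ∧ ¬x1) ∨ ¬x1
≡ (x1 ∧ x3) ∨ ¬x1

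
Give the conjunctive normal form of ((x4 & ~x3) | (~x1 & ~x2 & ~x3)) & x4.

((x4 & ~x3) | (~x1 & ~x2 & ~x3)) & x4
⇔ (x4 | ~x1) & (x4 | ~x2) & (x4 | ~x3) & (~x3 | ~x1) & (~x3 | ~x2) & (~x3 | ~x3) & x4   (distribute | over &)
⇔ ~x3 & x4   (simplify)

~x3 & x4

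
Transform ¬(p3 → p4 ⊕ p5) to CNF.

¬(p3 → p4 ⊕ p5)
≡ ¬(¬p3 ∨ (p4 ⊕ p5))   — eliminate →
≡ ¬(¬p3 ∨ (p4 ∨ p5) ∧ ¬(p4 ∧ p5))   — expand ⊕
≡ ¬¬p3 ∧ ¬((p4 ∨ p5) ∧ ¬(p4 ∧ p5))   — De Morgan
≡ p3 ∧ ¬((p4 ∨ p5) ∧ ¬(p4 ∧ p5))   — double negation
≡ p3 ∧ (¬(p4 ∨ p5) ∨ ¬¬(p4 ∧ p5))   — De Morgan
≡ p3 ∧ (¬p4 ∧ ¬p5 ∨ ¬¬(p4 ∧ p5))   — De Morgan
≡ p3 ∧ (¬p4 ∧ ¬p5 ∨ p4 ∧ p5)   — double negation
≡ p3 ∧ (¬p4 ∨ p4) ∧ (¬p4 ∨ p5) ∧ (¬p5 ∨ p4) ∧ (¬p5 ∨ p5)   — distribute ∨ over ∧
≡ p3 ∧ (¬p4 ∨ p5) ∧ (¬p5 ∨ p4)   — simplify

p3 ∧ (¬p4 ∨ p5) ∧ (¬p5 ∨ p4)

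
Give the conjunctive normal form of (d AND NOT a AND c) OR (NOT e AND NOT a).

(d OR NOT e) AND NOT a AND (c OR NOT e)

(d AND NOT a AND c) OR (NOT e AND NOT a)
= (d OR NOT e) AND (d OR NOT a) AND (NOT a OR NOT e) AND (NOT a OR NOT a) AND (c OR NOT e) AND (c OR NOT a)   — distribute OR over AND
= (d OR NOT e) AND NOT a AND (c OR NOT e)   — simplify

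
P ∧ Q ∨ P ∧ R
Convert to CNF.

P ∧ Q ∨ P ∧ R
≡ (P ∨ P) ∧ (P ∨ R) ∧ (Q ∨ P) ∧ (Q ∨ R)   — distribute ∨ over ∧
≡ P ∧ (Q ∨ R)   — simplify

P ∧ (Q ∨ R)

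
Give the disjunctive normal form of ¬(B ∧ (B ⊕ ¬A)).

¬B ∨ (¬A ∧ B)

¬(B ∧ (B ⊕ ¬A))
= ¬(B ∧ ((B ∧ ¬¬A) ∨ (¬B ∧ ¬A)))   [expand ⊕]
= ¬B ∨ ¬((B ∧ ¬¬A) ∨ (¬B ∧ ¬A))   [De Morgan]
= ¬B ∨ (¬(B ∧ ¬¬A) ∧ ¬(¬B ∧ ¬A))   [De Morgan]
= ¬B ∨ ((¬B ∨ ¬¬¬A) ∧ ¬(¬B ∧ ¬A))   [De Morgan]
= ¬B ∨ ((¬B ∨ ¬A) ∧ ¬(¬B ∧ ¬A))   [double negation]
= ¬B ∨ ((¬B ∨ ¬A) ∧ (¬¬B ∨ ¬¬A))   [De Morgan]
= ¬B ∨ ((¬B ∨ ¬A) ∧ (B ∨ ¬¬A))   [double negation]
= ¬B ∨ ((¬B ∨ ¬A) ∧ (B ∨ A))   [double negation]
= ¬B ∨ (¬B ∧ B) ∨ (¬B ∧ A) ∨ (¬A ∧ B) ∨ (¬A ∧ A)   [distribute ∧ over ∨]
= ¬B ∨ (¬A ∧ B)   [simplify]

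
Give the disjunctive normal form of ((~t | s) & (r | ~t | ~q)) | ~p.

((~t | s) & (r | ~t | ~q)) | ~p
⇔ (~t & r) | (~t & ~t) | (~t & ~q) | (s & r) | (s & ~t) | (s & ~q) | ~p   [distribute & over |]
⇔ ~t | (s & r) | (s & ~q) | ~p   [simplify]

~t | (s & r) | (s & ~q) | ~p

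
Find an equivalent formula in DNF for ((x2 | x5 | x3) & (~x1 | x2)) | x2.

x2 | (x5 & ~x1) | (x3 & ~x1)

((x2 | x5 | x3) & (~x1 | x2)) | x2
≡ (x2 & ~x1) | (x2 & x2) | (x5 & ~x1) | (x5 & x2) | (x3 & ~x1) | (x3 & x2) | x2   — distribute & over |
≡ x2 | (x5 & ~x1) | (x3 & ~x1)   — simplify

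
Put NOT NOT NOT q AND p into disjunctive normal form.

NOT NOT NOT q AND p
≡ NOT q AND p   — double negation

NOT q AND p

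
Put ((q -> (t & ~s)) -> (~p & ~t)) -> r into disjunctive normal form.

(~q & p) | (~q & t) | (t & ~s) | r

((q -> (t & ~s)) -> (~p & ~t)) -> r
⇔ ~((q -> (t & ~s)) -> (~p & ~t)) | r   [eliminate ->]
⇔ ~(~(q -> (t & ~s)) | (~p & ~t)) | r   [eliminate ->]
⇔ ~(~(~q | (t & ~s)) | (~p & ~t)) | r   [eliminate ->]
⇔ (~~(~q | (t & ~s)) & ~(~p & ~t)) | r   [De Morgan]
⇔ ((~q | (t & ~s)) & ~(~p & ~t)) | r   [double negation]
⇔ ((~q | (t & ~s)) & (~~p | ~~t)) | r   [De Morgan]
⇔ ((~q | (t & ~s)) & (p | ~~t)) | r   [double negation]
⇔ ((~q | (t & ~s)) & (p | t)) | r   [double negation]
⇔ (~q & p) | (~q & t) | (t & ~s & p) | (t & ~s & t) | r   [distribute & over |]
⇔ (~q & p) | (~q & t) | (t & ~s) | r   [simplify]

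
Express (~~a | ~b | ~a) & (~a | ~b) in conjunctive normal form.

~a | ~b

(~~a | ~b | ~a) & (~a | ~b)
⇔ (a | ~b | ~a) & (~a | ~b)   (double negation)
⇔ ~a | ~b   (simplify)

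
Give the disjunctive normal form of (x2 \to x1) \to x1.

(x2 \land \lnot x1) \lor x1

(x2 \to x1) \to x1
≡ \lnot (x2 \to x1) \lor x1   — eliminate \to
≡ \lnot (\lnot x2 \lor x1) \lor x1   — eliminate \to
≡ (\lnot \lnot x2 \land \lnot x1) \lor x1   — De Morgan
≡ (x2 \land \lnot x1) \lor x1   — double negation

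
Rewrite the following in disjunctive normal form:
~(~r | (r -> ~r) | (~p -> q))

r & ~p & ~q

~(~r | (r -> ~r) | (~p -> q))
⇔ ~(~r | ~r | ~r | (~p -> q))   [eliminate ->]
⇔ ~(~r | ~r | ~r | ~~p | q)   [eliminate ->]
⇔ ~~r & ~~r & ~~r & ~~~p & ~q   [De Morgan]
⇔ r & ~~r & ~~r & ~~~p & ~q   [double negation]
⇔ r & r & ~~r & ~~~p & ~q   [double negation]
⇔ r & r & r & ~~~p & ~q   [double negation]
⇔ r & r & r & ~p & ~q   [double negation]
⇔ r & ~p & ~q   [simplify]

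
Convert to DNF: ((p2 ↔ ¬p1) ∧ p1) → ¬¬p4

(p2 ∧ p1) ∨ ¬p1 ∨ p4

((p2 ↔ ¬p1) ∧ p1) → ¬¬p4
≡ ¬((p2 ↔ ¬p1) ∧ p1) ∨ ¬¬p4   (eliminate →)
≡ ¬((p2 → ¬p1) ∧ (¬p1 → p2) ∧ p1) ∨ ¬¬p4   (eliminate ↔)
≡ ¬((¬p2 ∨ ¬p1) ∧ (¬p1 → p2) ∧ p1) ∨ ¬¬p4   (eliminate →)
≡ ¬((¬p2 ∨ ¬p1) ∧ (¬¬p1 ∨ p2) ∧ p1) ∨ ¬¬p4   (eliminate →)
≡ ¬(¬p2 ∨ ¬p1) ∨ ¬(¬¬p1 ∨ p2) ∨ ¬p1 ∨ ¬¬p4   (De Morgan)
≡ (¬¬p2 ∧ ¬¬p1) ∨ ¬(¬¬p1 ∨ p2) ∨ ¬p1 ∨ ¬¬p4   (De Morgan)
≡ (p2 ∧ ¬¬p1) ∨ ¬(¬¬p1 ∨ p2) ∨ ¬p1 ∨ ¬¬p4   (double negation)
≡ (p2 ∧ p1) ∨ ¬(¬¬p1 ∨ p2) ∨ ¬p1 ∨ ¬¬p4   (double negation)
≡ (p2 ∧ p1) ∨ (¬¬¬p1 ∧ ¬p2) ∨ ¬p1 ∨ ¬¬p4   (De Morgan)
≡ (p2 ∧ p1) ∨ (¬p1 ∧ ¬p2) ∨ ¬p1 ∨ ¬¬p4   (double negation)
≡ (p2 ∧ p1) ∨ (¬p1 ∧ ¬p2) ∨ ¬p1 ∨ p4   (double negation)
≡ (p2 ∧ p1) ∨ ¬p1 ∨ p4   (simplify)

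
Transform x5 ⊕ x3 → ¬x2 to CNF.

(¬x5 ∨ x3 ∨ ¬x2) ∧ (¬x3 ∨ x5 ∨ ¬x2)

x5 ⊕ x3 → ¬x2
⇔ ¬(x5 ⊕ x3) ∨ ¬x2   — eliminate →
⇔ ¬((x5 ∨ x3) ∧ ¬(x5 ∧ x3)) ∨ ¬x2   — expand ⊕
⇔ ¬(x5 ∨ x3) ∨ ¬¬(x5 ∧ x3) ∨ ¬x2   — De Morgan
⇔ ¬x5 ∧ ¬x3 ∨ ¬¬(x5 ∧ x3) ∨ ¬x2   — De Morgan
⇔ ¬x5 ∧ ¬x3 ∨ x5 ∧ x3 ∨ ¬x2   — double negation
⇔ (¬x5 ∨ x5 ∨ ¬x2) ∧ (¬x5 ∨ x3 ∨ ¬x2) ∧ (¬x3 ∨ x5 ∨ ¬x2) ∧ (¬x3 ∨ x3 ∨ ¬x2)   — distribute ∨ over ∧
⇔ (¬x5 ∨ x3 ∨ ¬x2) ∧ (¬x3 ∨ x5 ∨ ¬x2)   — simplify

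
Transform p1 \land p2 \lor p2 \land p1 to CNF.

p1 \land p2 \lor p2 \land p1
= (p1 \lor p2) \land (p1 \lor p1) \land (p2 \lor p2) \land (p2 \lor p1)   (distribute \lor over \land)
= p1 \land p2   (simplify)

p1 \land p2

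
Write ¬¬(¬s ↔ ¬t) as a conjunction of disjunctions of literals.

¬¬(¬s ↔ ¬t)
≡ ¬¬((¬s → ¬t) ∧ (¬t → ¬s))   — eliminate ↔
≡ ¬¬((¬¬s ∨ ¬t) ∧ (¬t → ¬s))   — eliminate →
≡ ¬¬((¬¬s ∨ ¬t) ∧ (¬¬t ∨ ¬s))   — eliminate →
≡ (¬¬s ∨ ¬t) ∧ (¬¬t ∨ ¬s)   — double negation
≡ (s ∨ ¬t) ∧ (¬¬t ∨ ¬s)   — double negation
≡ (s ∨ ¬t) ∧ (t ∨ ¬s)   — double negation

(s ∨ ¬t) ∧ (t ∨ ¬s)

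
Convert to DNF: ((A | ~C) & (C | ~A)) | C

((A | ~C) & (C | ~A)) | C
= (A & C) | (A & ~A) | (~C & C) | (~C & ~A) | C
= (~C & ~A) | C

(~C & ~A) | C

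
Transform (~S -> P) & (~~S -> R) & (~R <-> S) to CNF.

(S | P) & (~S | R) & (R | S) & (~S | ~R)

(~S -> P) & (~~S -> R) & (~R <-> S)
= (~~S | P) & (~~S -> R) & (~R <-> S)   — eliminate ->
= (~~S | P) & (~~~S | R) & (~R <-> S)   — eliminate ->
= (~~S | P) & (~~~S | R) & (~R -> S) & (S -> ~R)   — eliminate <->
= (~~S | P) & (~~~S | R) & (~~R | S) & (S -> ~R)   — eliminate ->
= (~~S | P) & (~~~S | R) & (~~R | S) & (~S | ~R)   — eliminate ->
= (S | P) & (~~~S | R) & (~~R | S) & (~S | ~R)   — double negation
= (S | P) & (~S | R) & (~~R | S) & (~S | ~R)   — double negation
= (S | P) & (~S | R) & (R | S) & (~S | ~R)   — double negation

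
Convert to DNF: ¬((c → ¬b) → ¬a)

(¬c ∧ a) ∨ (¬b ∧ a)

¬((c → ¬b) → ¬a)
≡ ¬(¬(c → ¬b) ∨ ¬a)   [eliminate →]
≡ ¬(¬(¬c ∨ ¬b) ∨ ¬a)   [eliminate →]
≡ ¬¬(¬c ∨ ¬b) ∧ ¬¬a   [De Morgan]
≡ (¬c ∨ ¬b) ∧ ¬¬a   [double negation]
≡ (¬c ∨ ¬b) ∧ a   [double negation]
≡ (¬c ∧ a) ∨ (¬b ∧ a)   [distribute ∧ over ∨]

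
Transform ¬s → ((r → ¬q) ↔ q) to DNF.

s ∨ (q ∧ ¬r)

¬s → ((r → ¬q) ↔ q)
≡ ¬¬s ∨ ((r → ¬q) ↔ q)   — eliminate →
≡ ¬¬s ∨ (((r → ¬q) → q) ∧ (q → (r → ¬q)))   — eliminate ↔
≡ ¬¬s ∨ ((¬(r → ¬q) ∨ q) ∧ (q → (r → ¬q)))   — eliminate →
≡ ¬¬s ∨ ((¬(¬r ∨ ¬q) ∨ q) ∧ (q → (r → ¬q)))   — eliminate →
≡ ¬¬s ∨ ((¬(¬r ∨ ¬q) ∨ q) ∧ (¬q ∨ (r → ¬q)))   — eliminate →
≡ ¬¬s ∨ ((¬(¬r ∨ ¬q) ∨ q) ∧ (¬q ∨ ¬r ∨ ¬q))   — eliminate →
≡ s ∨ ((¬(¬r ∨ ¬q) ∨ q) ∧ (¬q ∨ ¬r ∨ ¬q))   — double negation
≡ s ∨ (((¬¬r ∧ ¬¬q) ∨ q) ∧ (¬q ∨ ¬r ∨ ¬q))   — De Morgan
≡ s ∨ (((r ∧ ¬¬q) ∨ q) ∧ (¬q ∨ ¬r ∨ ¬q))   — double negation
≡ s ∨ (((r ∧ q) ∨ q) ∧ (¬q ∨ ¬r ∨ ¬q))   — double negation
≡ s ∨ (r ∧ q ∧ ¬q) ∨ (r ∧ q ∧ ¬r) ∨ (r ∧ q ∧ ¬q) ∨ (q ∧ ¬q) ∨ (q ∧ ¬r) ∨ (q ∧ ¬q)   — distribute ∧ over ∨
≡ s ∨ (q ∧ ¬r)   — simplify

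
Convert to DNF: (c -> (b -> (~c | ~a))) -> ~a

(c & b & a) | ~a

(c -> (b -> (~c | ~a))) -> ~a
≡ ~(c -> (b -> (~c | ~a))) | ~a
≡ ~(~c | (b -> (~c | ~a))) | ~a
≡ ~(~c | ~b | ~c | ~a) | ~a
≡ (~~c & ~~b & ~~c & ~~a) | ~a
≡ (c & ~~b & ~~c & ~~a) | ~a
≡ (c & b & ~~c & ~~a) | ~a
≡ (c & b & c & ~~a) | ~a
≡ (c & b & c & a) | ~a
≡ (c & b & a) | ~a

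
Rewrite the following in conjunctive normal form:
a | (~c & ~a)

a | (~c & ~a)
≡ (a | ~c) & (a | ~a)
≡ a | ~c

a | ~c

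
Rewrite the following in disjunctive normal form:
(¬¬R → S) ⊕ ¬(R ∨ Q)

(¬¬R → S) ⊕ ¬(R ∨ Q)
⇔ ((¬¬R → S) ∧ ¬¬(R ∨ Q)) ∨ (¬(¬¬R → S) ∧ ¬(R ∨ Q))   [expand ⊕]
⇔ ((¬¬¬R ∨ S) ∧ ¬¬(R ∨ Q)) ∨ (¬(¬¬R → S) ∧ ¬(R ∨ Q))   [eliminate →]
⇔ ((¬¬¬R ∨ S) ∧ ¬¬(R ∨ Q)) ∨ (¬(¬¬¬R ∨ S) ∧ ¬(R ∨ Q))   [eliminate →]
⇔ ((¬R ∨ S) ∧ ¬¬(R ∨ Q)) ∨ (¬(¬¬¬R ∨ S) ∧ ¬(R ∨ Q))   [double negation]
⇔ ((¬R ∨ S) ∧ (R ∨ Q)) ∨ (¬(¬¬¬R ∨ S) ∧ ¬(R ∨ Q))   [double negation]
⇔ ((¬R ∨ S) ∧ (R ∨ Q)) ∨ (¬¬¬¬R ∧ ¬S ∧ ¬(R ∨ Q))   [De Morgan]
⇔ ((¬R ∨ S) ∧ (R ∨ Q)) ∨ (¬¬R ∧ ¬S ∧ ¬(R ∨ Q))   [double negation]
⇔ ((¬R ∨ S) ∧ (R ∨ Q)) ∨ (R ∧ ¬S ∧ ¬(R ∨ Q))   [double negation]
⇔ ((¬R ∨ S) ∧ (R ∨ Q)) ∨ (R ∧ ¬S ∧ ¬R ∧ ¬Q)   [De Morgan]
⇔ (¬R ∧ R) ∨ (¬R ∧ Q) ∨ (S ∧ R) ∨ (S ∧ Q) ∨ (R ∧ ¬S ∧ ¬R ∧ ¬Q)   [distribute ∧ over ∨]
⇔ (¬R ∧ Q) ∨ (S ∧ R) ∨ (S ∧ Q)   [simplify]

(¬R ∧ Q) ∨ (S ∧ R) ∨ (S ∧ Q)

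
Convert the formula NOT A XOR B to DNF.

NOT A XOR B
≡ (NOT A AND NOT B) OR (NOT NOT A AND B)   — expand XOR
≡ (NOT A AND NOT B) OR (A AND B)   — double negation

(NOT A AND NOT B) OR (A AND B)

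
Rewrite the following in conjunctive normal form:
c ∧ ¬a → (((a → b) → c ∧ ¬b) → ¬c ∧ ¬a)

¬c ∨ a ∨ b

c ∧ ¬a → (((a → b) → c ∧ ¬b) → ¬c ∧ ¬a)
⇔ ¬(c ∧ ¬a) ∨ (((a → b) → c ∧ ¬b) → ¬c ∧ ¬a)
⇔ ¬(c ∧ ¬a) ∨ ¬((a → b) → c ∧ ¬b) ∨ ¬c ∧ ¬a
⇔ ¬(c ∧ ¬a) ∨ ¬(¬(a → b) ∨ c ∧ ¬b) ∨ ¬c ∧ ¬a
⇔ ¬(c ∧ ¬a) ∨ ¬(¬(¬a ∨ b) ∨ c ∧ ¬b) ∨ ¬c ∧ ¬a
⇔ ¬c ∨ ¬¬a ∨ ¬(¬(¬a ∨ b) ∨ c ∧ ¬b) ∨ ¬c ∧ ¬a
⇔ ¬c ∨ a ∨ ¬(¬(¬a ∨ b) ∨ c ∧ ¬b) ∨ ¬c ∧ ¬a
⇔ ¬c ∨ a ∨ ¬¬(¬a ∨ b) ∧ ¬(c ∧ ¬b) ∨ ¬c ∧ ¬a
⇔ ¬c ∨ a ∨ (¬a ∨ b) ∧ ¬(c ∧ ¬b) ∨ ¬c ∧ ¬a
⇔ ¬c ∨ a ∨ (¬a ∨ b) ∧ (¬c ∨ ¬¬b) ∨ ¬c ∧ ¬a
⇔ ¬c ∨ a ∨ (¬a ∨ b) ∧ (¬c ∨ b) ∨ ¬c ∧ ¬a
⇔ (¬c ∨ a ∨ ¬a ∨ b ∨ ¬c) ∧ (¬c ∨ a ∨ ¬a ∨ b ∨ ¬a) ∧ (¬c ∨ a ∨ ¬c ∨ b ∨ ¬c) ∧ (¬c ∨ a ∨ ¬c ∨ b ∨ ¬a)
⇔ ¬c ∨ a ∨ b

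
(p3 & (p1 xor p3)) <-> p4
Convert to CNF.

(~p3 | p1 | p4) & (~p4 | p3) & (~p4 | ~p1 | ~p3)

(p3 & (p1 xor p3)) <-> p4
≡ ((p3 & (p1 xor p3)) -> p4) & (p4 -> (p3 & (p1 xor p3)))   (eliminate <->)
≡ (~(p3 & (p1 xor p3)) | p4) & (p4 -> (p3 & (p1 xor p3)))   (eliminate ->)
≡ (~(p3 & (p1 | p3) & ~(p1 & p3)) | p4) & (p4 -> (p3 & (p1 xor p3)))   (expand xor)
≡ (~(p3 & (p1 | p3) & ~(p1 & p3)) | p4) & (~p4 | (p3 & (p1 xor p3)))   (eliminate ->)
≡ (~(p3 & (p1 | p3) & ~(p1 & p3)) | p4) & (~p4 | (p3 & (p1 | p3) & ~(p1 & p3)))   (expand xor)
≡ (~p3 | ~(p1 | p3) | ~~(p1 & p3) | p4) & (~p4 | (p3 & (p1 | p3) & ~(p1 & p3)))   (De Morgan)
≡ (~p3 | (~p1 & ~p3) | ~~(p1 & p3) | p4) & (~p4 | (p3 & (p1 | p3) & ~(p1 & p3)))   (De Morgan)
≡ (~p3 | (~p1 & ~p3) | (p1 & p3) | p4) & (~p4 | (p3 & (p1 | p3) & ~(p1 & p3)))   (double negation)
≡ (~p3 | (~p1 & ~p3) | (p1 & p3) | p4) & (~p4 | (p3 & (p1 | p3) & (~p1 | ~p3)))   (De Morgan)
≡ (~p3 | ~p1 | p1 | p4) & (~p3 | ~p1 | p3 | p4) & (~p3 | ~p3 | p1 | p4) & (~p3 | ~p3 | p3 | p4) & (~p4 | p3) & (~p4 | p1 | p3) & (~p4 | ~p1 | ~p3)   (distribute | over &)
≡ (~p3 | p1 | p4) & (~p4 | p3) & (~p4 | ~p1 | ~p3)   (simplify)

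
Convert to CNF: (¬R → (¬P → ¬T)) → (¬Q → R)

(¬P ∨ Q ∨ R) ∧ (T ∨ Q ∨ R)

(¬R → (¬P → ¬T)) → (¬Q → R)
= ¬(¬R → (¬P → ¬T)) ∨ (¬Q → R)
= ¬(¬¬R ∨ (¬P → ¬T)) ∨ (¬Q → R)
= ¬(¬¬R ∨ ¬¬P ∨ ¬T) ∨ (¬Q → R)
= ¬(¬¬R ∨ ¬¬P ∨ ¬T) ∨ ¬¬Q ∨ R
= (¬¬¬R ∧ ¬¬¬P ∧ ¬¬T) ∨ ¬¬Q ∨ R
= (¬R ∧ ¬¬¬P ∧ ¬¬T) ∨ ¬¬Q ∨ R
= (¬R ∧ ¬P ∧ ¬¬T) ∨ ¬¬Q ∨ R
= (¬R ∧ ¬P ∧ T) ∨ ¬¬Q ∨ R
= (¬R ∧ ¬P ∧ T) ∨ Q ∨ R
= (¬R ∨ Q ∨ R) ∧ (¬P ∨ Q ∨ R) ∧ (T ∨ Q ∨ R)
= (¬P ∨ Q ∨ R) ∧ (T ∨ Q ∨ R)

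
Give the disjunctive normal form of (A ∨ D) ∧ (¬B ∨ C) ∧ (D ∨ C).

(A ∨ D) ∧ (¬B ∨ C) ∧ (D ∨ C)
= A ∧ ¬B ∧ D ∨ A ∧ ¬B ∧ C ∨ A ∧ C ∧ D ∨ A ∧ C ∧ C ∨ D ∧ ¬B ∧ D ∨ D ∧ ¬B ∧ C ∨ D ∧ C ∧ D ∨ D ∧ C ∧ C   — distribute ∧ over ∨
= A ∧ C ∨ D ∧ ¬B ∨ D ∧ C   — simplify

A ∧ C ∨ D ∧ ¬B ∨ D ∧ C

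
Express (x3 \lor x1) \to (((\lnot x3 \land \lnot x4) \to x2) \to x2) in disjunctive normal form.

(x3 \lor x1) \to (((\lnot x3 \land \lnot x4) \to x2) \to x2)
≡ \lnot (x3 \lor x1) \lor (((\lnot x3 \land \lnot x4) \to x2) \to x2)
≡ \lnot (x3 \lor x1) \lor \lnot ((\lnot x3 \land \lnot x4) \to x2) \lor x2
≡ \lnot (x3 \lor x1) \lor \lnot (\lnot (\lnot x3 \land \lnot x4) \lor x2) \lor x2
≡ (\lnot x3 \land \lnot x1) \lor \lnot (\lnot (\lnot x3 \land \lnot x4) \lor x2) \lor x2
≡ (\lnot x3 \land \lnot x1) \lor (\lnot \lnot (\lnot x3 \land \lnot x4) \land \lnot x2) \lor x2
≡ (\lnot x3 \land \lnot x1) \lor (\lnot x3 \land \lnot x4 \land \lnot x2) \lor x2

(\lnot x3 \land \lnot x1) \lor (\lnot x3 \land \lnot x4 \land \lnot x2) \lor x2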